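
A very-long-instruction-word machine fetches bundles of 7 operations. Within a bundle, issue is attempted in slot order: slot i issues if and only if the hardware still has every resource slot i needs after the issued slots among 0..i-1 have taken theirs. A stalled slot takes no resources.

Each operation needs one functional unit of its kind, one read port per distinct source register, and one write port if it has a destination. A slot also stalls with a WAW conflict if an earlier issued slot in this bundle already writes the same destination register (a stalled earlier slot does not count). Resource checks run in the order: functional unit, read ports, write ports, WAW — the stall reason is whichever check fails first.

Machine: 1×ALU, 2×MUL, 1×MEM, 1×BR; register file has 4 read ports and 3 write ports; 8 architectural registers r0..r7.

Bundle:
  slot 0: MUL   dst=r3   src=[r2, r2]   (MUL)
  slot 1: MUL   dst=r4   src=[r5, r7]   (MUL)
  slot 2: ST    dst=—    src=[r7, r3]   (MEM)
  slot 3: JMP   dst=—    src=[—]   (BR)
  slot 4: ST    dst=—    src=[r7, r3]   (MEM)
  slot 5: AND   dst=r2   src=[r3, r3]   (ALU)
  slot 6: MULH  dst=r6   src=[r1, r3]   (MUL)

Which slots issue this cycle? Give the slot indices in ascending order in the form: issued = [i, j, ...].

issued = [0, 1, 3, 5]

#0 MUL src=r2,r2 dispatched  <A:1 Mu:1 Ld:1 B:1 rd:3 wr:2>
#1 MUL src=r5,r7 dispatched  <A:1 Mu:0 Ld:1 B:1 rd:1 wr:1>
#2 MEM src=r7,r3 held:RD_PORT  <A:1 Mu:0 Ld:1 B:1 rd:1 wr:1>
#3 BR src=- dispatched  <A:1 Mu:0 Ld:1 B:0 rd:1 wr:1>
#4 MEM src=r7,r3 held:RD_PORT  <A:1 Mu:0 Ld:1 B:0 rd:1 wr:1>
#5 ALU src=r3,r3 dispatched  <A:0 Mu:0 Ld:1 B:0 rd:0 wr:0>
#6 MUL src=r1,r3 held:FU  <A:0 Mu:0 Ld:1 B:0 rd:0 wr:0>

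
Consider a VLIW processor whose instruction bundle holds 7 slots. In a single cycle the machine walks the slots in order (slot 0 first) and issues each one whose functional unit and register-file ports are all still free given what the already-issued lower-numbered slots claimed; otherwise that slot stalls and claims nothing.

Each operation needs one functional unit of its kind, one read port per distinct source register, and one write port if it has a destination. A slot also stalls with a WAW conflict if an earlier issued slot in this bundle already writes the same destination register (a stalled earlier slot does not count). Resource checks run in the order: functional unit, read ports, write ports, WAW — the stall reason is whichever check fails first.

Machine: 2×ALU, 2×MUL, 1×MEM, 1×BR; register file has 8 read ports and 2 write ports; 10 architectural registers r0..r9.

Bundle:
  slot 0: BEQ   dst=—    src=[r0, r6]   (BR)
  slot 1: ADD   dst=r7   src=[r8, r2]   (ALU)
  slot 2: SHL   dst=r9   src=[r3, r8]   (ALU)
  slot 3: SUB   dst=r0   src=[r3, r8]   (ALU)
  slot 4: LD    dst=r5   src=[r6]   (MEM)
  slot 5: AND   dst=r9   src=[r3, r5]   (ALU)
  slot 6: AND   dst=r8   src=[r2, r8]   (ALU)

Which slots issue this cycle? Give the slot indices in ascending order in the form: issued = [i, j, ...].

issued = [0, 1, 2]

#0 BR src=r0,r6 dispatched  <A:2 Mu:2 Ld:1 B:0 rd:6 wr:2>
#1 ALU src=r8,r2 dispatched  <A:1 Mu:2 Ld:1 B:0 rd:4 wr:1>
#2 ALU src=r3,r8 dispatched  <A:0 Mu:2 Ld:1 B:0 rd:2 wr:0>
#3 ALU src=r3,r8 held:FU  <A:0 Mu:2 Ld:1 B:0 rd:2 wr:0>
#4 MEM src=r6 held:WR_PORT  <A:0 Mu:2 Ld:1 B:0 rd:2 wr:0>
#5 ALU src=r3,r5 held:FU  <A:0 Mu:2 Ld:1 B:0 rd:2 wr:0>
#6 ALU src=r2,r8 held:FU  <A:0 Mu:2 Ld:1 B:0 rd:2 wr:0>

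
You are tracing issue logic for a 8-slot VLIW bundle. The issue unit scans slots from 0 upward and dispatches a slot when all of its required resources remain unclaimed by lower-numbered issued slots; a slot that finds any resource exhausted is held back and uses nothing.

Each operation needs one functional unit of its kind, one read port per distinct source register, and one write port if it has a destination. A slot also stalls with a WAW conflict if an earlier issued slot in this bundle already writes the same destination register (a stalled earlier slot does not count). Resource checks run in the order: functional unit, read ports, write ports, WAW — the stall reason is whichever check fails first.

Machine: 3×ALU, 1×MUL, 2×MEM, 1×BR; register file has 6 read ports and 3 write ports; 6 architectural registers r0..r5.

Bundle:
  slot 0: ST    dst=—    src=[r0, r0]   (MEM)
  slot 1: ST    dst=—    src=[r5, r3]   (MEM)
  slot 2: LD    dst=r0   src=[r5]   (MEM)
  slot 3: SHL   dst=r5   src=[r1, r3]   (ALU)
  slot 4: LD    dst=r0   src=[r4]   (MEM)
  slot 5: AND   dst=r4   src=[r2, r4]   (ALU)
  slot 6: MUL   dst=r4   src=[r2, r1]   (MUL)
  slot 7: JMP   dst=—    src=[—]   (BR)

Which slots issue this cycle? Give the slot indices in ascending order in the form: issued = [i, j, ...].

issued = [0, 1, 3, 7]

[0] MEM needs rd=1 wr=0: ok; after: ALU=3 MUL=1 MEM=1 BR=1, R=5, W=3
[1] MEM needs rd=2 wr=0: ok; after: ALU=3 MUL=1 MEM=0 BR=1, R=3, W=3
[2] MEM needs rd=1 wr=1: FU; after: ALU=3 MUL=1 MEM=0 BR=1, R=3, W=3
[3] ALU needs rd=2 wr=1: ok; after: ALU=2 MUL=1 MEM=0 BR=1, R=1, W=2
[4] MEM needs rd=1 wr=1: FU; after: ALU=2 MUL=1 MEM=0 BR=1, R=1, W=2
[5] ALU needs rd=2 wr=1: RD_PORT; after: ALU=2 MUL=1 MEM=0 BR=1, R=1, W=2
[6] MUL needs rd=2 wr=1: RD_PORT; after: ALU=2 MUL=1 MEM=0 BR=1, R=1, W=2
[7] BR needs rd=0 wr=0: ok; after: ALU=2 MUL=1 MEM=0 BR=0, R=1, W=2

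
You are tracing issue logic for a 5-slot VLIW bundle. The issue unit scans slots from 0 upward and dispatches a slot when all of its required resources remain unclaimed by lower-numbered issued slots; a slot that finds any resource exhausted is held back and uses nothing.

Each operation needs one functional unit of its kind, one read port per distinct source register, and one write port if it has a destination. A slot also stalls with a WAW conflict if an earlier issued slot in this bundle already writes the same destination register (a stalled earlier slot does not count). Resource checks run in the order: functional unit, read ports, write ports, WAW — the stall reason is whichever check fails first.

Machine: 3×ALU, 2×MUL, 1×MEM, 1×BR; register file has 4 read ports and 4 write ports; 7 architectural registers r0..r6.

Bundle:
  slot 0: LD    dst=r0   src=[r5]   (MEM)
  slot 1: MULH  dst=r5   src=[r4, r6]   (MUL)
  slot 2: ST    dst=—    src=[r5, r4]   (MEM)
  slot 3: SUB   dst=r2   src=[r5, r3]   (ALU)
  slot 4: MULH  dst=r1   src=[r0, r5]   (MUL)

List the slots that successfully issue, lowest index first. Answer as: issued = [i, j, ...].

issued = [0, 1]

#0 MEM src=r5 dispatched  <A:3 Mu:2 Ld:0 B:1 rd:3 wr:3>
#1 MUL src=r4,r6 dispatched  <A:3 Mu:1 Ld:0 B:1 rd:1 wr:2>
#2 MEM src=r5,r4 held:FU  <A:3 Mu:1 Ld:0 B:1 rd:1 wr:2>
#3 ALU src=r5,r3 held:RD_PORT  <A:3 Mu:1 Ld:0 B:1 rd:1 wr:2>
#4 MUL src=r0,r5 held:RD_PORT  <A:3 Mu:1 Ld:0 B:1 rd:1 wr:2>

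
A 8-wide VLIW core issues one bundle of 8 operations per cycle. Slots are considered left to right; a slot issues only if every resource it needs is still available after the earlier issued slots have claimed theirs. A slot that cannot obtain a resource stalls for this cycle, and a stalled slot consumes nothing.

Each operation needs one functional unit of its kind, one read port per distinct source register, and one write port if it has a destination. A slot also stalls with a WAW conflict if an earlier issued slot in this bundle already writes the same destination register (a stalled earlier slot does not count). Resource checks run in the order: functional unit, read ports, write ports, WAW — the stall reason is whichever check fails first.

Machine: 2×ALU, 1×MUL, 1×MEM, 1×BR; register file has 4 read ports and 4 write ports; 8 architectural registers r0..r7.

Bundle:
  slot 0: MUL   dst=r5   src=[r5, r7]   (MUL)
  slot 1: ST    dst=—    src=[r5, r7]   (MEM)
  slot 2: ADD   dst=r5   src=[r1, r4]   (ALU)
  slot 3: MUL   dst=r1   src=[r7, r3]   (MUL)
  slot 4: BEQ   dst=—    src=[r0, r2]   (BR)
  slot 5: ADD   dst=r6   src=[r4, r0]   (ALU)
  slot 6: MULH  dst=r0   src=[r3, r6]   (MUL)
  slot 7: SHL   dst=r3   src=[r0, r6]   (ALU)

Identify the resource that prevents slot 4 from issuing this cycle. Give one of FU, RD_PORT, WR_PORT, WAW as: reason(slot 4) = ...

reason(slot 4) = RD_PORT

[0] MUL needs rd=2 wr=1: ok; after: ALU=2 MUL=0 MEM=1 BR=1, R=2, W=3
[1] MEM needs rd=2 wr=0: ok; after: ALU=2 MUL=0 MEM=0 BR=1, R=0, W=3
[2] ALU needs rd=2 wr=1: RD_PORT; after: ALU=2 MUL=0 MEM=0 BR=1, R=0, W=3
[3] MUL needs rd=2 wr=1: FU; after: ALU=2 MUL=0 MEM=0 BR=1, R=0, W=3
[4] BR needs rd=2 wr=0: RD_PORT; after: ALU=2 MUL=0 MEM=0 BR=1, R=0, W=3
[5] ALU needs rd=2 wr=1: RD_PORT; after: ALU=2 MUL=0 MEM=0 BR=1, R=0, W=3
[6] MUL needs rd=2 wr=1: FU; after: ALU=2 MUL=0 MEM=0 BR=1, R=0, W=3
[7] ALU needs rd=2 wr=1: RD_PORT; after: ALU=2 MUL=0 MEM=0 BR=1, R=0, W=3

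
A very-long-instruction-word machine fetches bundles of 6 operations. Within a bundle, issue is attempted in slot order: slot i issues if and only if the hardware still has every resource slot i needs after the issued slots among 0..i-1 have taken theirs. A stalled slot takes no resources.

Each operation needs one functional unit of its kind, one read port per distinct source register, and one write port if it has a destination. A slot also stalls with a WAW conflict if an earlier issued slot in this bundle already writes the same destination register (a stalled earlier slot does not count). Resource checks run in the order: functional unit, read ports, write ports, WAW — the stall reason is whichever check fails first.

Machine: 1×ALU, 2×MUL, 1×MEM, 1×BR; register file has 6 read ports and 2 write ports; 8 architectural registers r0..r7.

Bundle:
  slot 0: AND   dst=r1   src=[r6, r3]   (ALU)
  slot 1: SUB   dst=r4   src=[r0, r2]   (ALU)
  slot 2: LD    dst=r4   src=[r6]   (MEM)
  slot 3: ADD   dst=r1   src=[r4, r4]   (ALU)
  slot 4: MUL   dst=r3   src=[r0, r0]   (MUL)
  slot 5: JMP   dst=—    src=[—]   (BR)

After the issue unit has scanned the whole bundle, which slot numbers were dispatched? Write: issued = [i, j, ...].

issued = [0, 2, 5]

[0] ALU needs rd=2 wr=1: ok; after: ALU=0 MUL=2 MEM=1 BR=1, R=4, W=1
[1] ALU needs rd=2 wr=1: FU; after: ALU=0 MUL=2 MEM=1 BR=1, R=4, W=1
[2] MEM needs rd=1 wr=1: ok; after: ALU=0 MUL=2 MEM=0 BR=1, R=3, W=0
[3] ALU needs rd=1 wr=1: FU; after: ALU=0 MUL=2 MEM=0 BR=1, R=3, W=0
[4] MUL needs rd=1 wr=1: WR_PORT; after: ALU=0 MUL=2 MEM=0 BR=1, R=3, W=0
[5] BR needs rd=0 wr=0: ok; after: ALU=0 MUL=2 MEM=0 BR=0, R=3, W=0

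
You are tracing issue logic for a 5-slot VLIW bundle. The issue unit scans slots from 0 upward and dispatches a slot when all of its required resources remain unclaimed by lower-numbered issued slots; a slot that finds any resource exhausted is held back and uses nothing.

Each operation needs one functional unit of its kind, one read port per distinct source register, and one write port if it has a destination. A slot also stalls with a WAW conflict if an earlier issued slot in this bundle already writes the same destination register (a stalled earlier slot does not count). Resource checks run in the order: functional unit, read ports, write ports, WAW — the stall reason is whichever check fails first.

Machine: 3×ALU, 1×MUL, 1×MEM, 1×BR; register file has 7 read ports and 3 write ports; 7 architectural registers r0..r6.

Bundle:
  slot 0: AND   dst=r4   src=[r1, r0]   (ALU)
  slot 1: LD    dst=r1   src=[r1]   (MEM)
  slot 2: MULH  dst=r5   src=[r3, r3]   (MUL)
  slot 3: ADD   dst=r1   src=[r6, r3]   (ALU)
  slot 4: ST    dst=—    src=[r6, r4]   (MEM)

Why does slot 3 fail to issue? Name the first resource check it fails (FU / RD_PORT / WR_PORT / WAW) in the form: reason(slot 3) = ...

(0) want 1×ALU +2rd +1wr — yes → AL2|MU1|ME1|BR1|rd5|wr2
(1) want 1×MEM +1rd +1wr — yes → AL2|MU1|ME0|BR1|rd4|wr1
(2) want 1×MUL +1rd +1wr — yes → AL2|MU0|ME0|BR1|rd3|wr0
(3) want 1×ALU +2rd +1wr — WR_PORT → AL2|MU0|ME0|BR1|rd3|wr0
(4) want 1×MEM +2rd +0wr — FU → AL2|MU0|ME0|BR1|rd3|wr0

reason(slot 3) = WR_PORT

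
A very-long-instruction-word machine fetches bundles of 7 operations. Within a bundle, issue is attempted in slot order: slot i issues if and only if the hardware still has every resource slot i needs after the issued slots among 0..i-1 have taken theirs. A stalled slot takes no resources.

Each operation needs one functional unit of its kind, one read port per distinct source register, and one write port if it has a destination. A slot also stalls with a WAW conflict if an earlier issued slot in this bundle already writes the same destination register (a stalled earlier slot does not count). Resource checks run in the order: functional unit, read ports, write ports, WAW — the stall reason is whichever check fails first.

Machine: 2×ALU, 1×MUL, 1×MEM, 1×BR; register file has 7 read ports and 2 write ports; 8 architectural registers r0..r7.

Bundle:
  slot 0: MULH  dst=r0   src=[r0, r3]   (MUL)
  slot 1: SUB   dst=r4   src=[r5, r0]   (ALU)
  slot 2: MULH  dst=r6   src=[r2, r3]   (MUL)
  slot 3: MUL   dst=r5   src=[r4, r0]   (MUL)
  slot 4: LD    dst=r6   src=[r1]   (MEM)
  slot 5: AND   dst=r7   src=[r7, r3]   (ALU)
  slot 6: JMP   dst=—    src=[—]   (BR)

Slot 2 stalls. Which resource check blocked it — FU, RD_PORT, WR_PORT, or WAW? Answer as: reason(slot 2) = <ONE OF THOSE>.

reason(slot 2) = FU

(0) want 1×MUL +2rd +1wr — yes → AL2|MU0|ME1|BR1|rd5|wr1
(1) want 1×ALU +2rd +1wr — yes → AL1|MU0|ME1|BR1|rd3|wr0
(2) want 1×MUL +2rd +1wr — FU → AL1|MU0|ME1|BR1|rd3|wr0
(3) want 1×MUL +2rd +1wr — FU → AL1|MU0|ME1|BR1|rd3|wr0
(4) want 1×MEM +1rd +1wr — WR_PORT → AL1|MU0|ME1|BR1|rd3|wr0
(5) want 1×ALU +2rd +1wr — WR_PORT → AL1|MU0|ME1|BR1|rd3|wr0
(6) want 1×BR +0rd +0wr — yes → AL1|MU0|ME1|BR0|rd3|wr0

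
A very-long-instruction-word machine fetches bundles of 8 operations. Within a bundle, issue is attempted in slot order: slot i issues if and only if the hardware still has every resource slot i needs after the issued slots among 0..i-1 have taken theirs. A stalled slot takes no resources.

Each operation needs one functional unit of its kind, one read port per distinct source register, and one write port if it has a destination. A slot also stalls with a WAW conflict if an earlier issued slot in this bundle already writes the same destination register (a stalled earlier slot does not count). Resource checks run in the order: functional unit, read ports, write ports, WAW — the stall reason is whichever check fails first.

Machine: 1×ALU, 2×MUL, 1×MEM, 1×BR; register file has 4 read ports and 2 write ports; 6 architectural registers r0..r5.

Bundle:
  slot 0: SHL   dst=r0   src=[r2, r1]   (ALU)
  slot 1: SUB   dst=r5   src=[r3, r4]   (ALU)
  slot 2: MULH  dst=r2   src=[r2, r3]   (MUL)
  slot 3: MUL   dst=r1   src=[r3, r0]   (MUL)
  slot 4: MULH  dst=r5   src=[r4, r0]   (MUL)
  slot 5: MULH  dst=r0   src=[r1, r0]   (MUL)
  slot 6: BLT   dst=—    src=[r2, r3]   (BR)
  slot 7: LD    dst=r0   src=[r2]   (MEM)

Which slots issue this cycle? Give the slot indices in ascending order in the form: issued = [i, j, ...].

issued = [0, 2]

slot 0 (ALU): ISSUE — free A0,Mu2,Ld1,B1 rp2 wp1
slot 1 (ALU): stall FU — free A0,Mu2,Ld1,B1 rp2 wp1
slot 2 (MUL): ISSUE — free A0,Mu1,Ld1,B1 rp0 wp0
slot 3 (MUL): stall RD_PORT — free A0,Mu1,Ld1,B1 rp0 wp0
slot 4 (MUL): stall RD_PORT — free A0,Mu1,Ld1,B1 rp0 wp0
slot 5 (MUL): stall RD_PORT — free A0,Mu1,Ld1,B1 rp0 wp0
slot 6 (BR): stall RD_PORT — free A0,Mu1,Ld1,B1 rp0 wp0
slot 7 (MEM): stall RD_PORT — free A0,Mu1,Ld1,B1 rp0 wp0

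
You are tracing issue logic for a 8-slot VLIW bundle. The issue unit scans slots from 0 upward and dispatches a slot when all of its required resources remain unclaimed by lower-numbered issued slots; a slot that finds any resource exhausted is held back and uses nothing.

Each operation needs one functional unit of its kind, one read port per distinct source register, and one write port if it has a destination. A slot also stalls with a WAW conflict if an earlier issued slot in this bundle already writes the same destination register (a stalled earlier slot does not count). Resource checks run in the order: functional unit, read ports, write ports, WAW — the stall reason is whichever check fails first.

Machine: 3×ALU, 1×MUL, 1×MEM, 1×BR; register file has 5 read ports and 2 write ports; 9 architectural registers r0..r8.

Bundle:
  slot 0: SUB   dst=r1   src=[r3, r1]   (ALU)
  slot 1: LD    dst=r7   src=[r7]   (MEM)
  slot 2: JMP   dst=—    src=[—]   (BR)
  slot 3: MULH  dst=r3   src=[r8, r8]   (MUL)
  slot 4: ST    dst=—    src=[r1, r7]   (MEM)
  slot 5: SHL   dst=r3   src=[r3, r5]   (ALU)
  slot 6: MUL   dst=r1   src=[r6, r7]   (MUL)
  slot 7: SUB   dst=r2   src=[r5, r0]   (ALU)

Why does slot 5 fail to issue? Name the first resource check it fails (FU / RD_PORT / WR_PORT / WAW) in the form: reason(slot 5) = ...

reason(slot 5) = WR_PORT

#0 ALU src=r3,r1 dispatched  <A:2 Mu:1 Ld:1 B:1 rd:3 wr:1>
#1 MEM src=r7 dispatched  <A:2 Mu:1 Ld:0 B:1 rd:2 wr:0>
#2 BR src=- dispatched  <A:2 Mu:1 Ld:0 B:0 rd:2 wr:0>
#3 MUL src=r8,r8 held:WR_PORT  <A:2 Mu:1 Ld:0 B:0 rd:2 wr:0>
#4 MEM src=r1,r7 held:FU  <A:2 Mu:1 Ld:0 B:0 rd:2 wr:0>
#5 ALU src=r3,r5 held:WR_PORT  <A:2 Mu:1 Ld:0 B:0 rd:2 wr:0>
#6 MUL src=r6,r7 held:WR_PORT  <A:2 Mu:1 Ld:0 B:0 rd:2 wr:0>
#7 ALU src=r5,r0 held:WR_PORT  <A:2 Mu:1 Ld:0 B:0 rd:2 wr:0>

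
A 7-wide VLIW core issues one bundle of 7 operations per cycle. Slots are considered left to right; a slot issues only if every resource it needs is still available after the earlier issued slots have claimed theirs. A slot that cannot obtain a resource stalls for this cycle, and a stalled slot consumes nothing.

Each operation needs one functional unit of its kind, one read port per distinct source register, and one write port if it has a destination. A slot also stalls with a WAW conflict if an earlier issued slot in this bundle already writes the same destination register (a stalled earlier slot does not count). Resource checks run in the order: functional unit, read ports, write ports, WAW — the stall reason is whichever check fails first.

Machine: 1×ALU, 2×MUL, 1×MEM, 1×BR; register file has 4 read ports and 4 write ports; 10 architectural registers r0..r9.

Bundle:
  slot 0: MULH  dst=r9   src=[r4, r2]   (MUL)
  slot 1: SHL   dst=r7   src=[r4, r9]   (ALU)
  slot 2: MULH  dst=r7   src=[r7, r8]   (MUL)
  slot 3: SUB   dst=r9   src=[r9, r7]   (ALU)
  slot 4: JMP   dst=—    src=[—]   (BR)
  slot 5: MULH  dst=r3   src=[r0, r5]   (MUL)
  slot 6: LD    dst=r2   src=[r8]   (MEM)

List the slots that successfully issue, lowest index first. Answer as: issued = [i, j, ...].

slot 0 (MUL): ISSUE — free A1,Mu1,Ld1,B1 rp2 wp3
slot 1 (ALU): ISSUE — free A0,Mu1,Ld1,B1 rp0 wp2
slot 2 (MUL): stall RD_PORT — free A0,Mu1,Ld1,B1 rp0 wp2
slot 3 (ALU): stall FU — free A0,Mu1,Ld1,B1 rp0 wp2
slot 4 (BR): ISSUE — free A0,Mu1,Ld1,B0 rp0 wp2
slot 5 (MUL): stall RD_PORT — free A0,Mu1,Ld1,B0 rp0 wp2
slot 6 (MEM): stall RD_PORT — free A0,Mu1,Ld1,B0 rp0 wp2

issued = [0, 1, 4]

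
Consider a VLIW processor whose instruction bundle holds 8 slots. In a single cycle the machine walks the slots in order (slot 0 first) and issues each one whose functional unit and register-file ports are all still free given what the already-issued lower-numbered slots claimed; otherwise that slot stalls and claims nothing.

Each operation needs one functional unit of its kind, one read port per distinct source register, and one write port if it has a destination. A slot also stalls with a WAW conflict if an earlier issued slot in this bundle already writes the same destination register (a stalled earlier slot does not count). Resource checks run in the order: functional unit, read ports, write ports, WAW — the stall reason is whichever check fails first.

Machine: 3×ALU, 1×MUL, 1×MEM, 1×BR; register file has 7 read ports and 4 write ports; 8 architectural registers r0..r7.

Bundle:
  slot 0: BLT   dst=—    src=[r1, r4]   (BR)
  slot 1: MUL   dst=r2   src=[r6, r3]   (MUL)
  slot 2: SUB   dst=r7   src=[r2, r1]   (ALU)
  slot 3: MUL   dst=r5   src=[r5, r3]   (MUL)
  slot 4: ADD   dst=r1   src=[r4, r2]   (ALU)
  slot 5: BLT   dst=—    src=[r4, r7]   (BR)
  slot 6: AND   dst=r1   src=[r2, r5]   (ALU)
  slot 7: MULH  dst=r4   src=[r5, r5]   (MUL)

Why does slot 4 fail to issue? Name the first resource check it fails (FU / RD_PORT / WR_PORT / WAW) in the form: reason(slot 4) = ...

reason(slot 4) = RD_PORT

slot 0 (BR): ISSUE — free A3,Mu1,Ld1,B0 rp5 wp4
slot 1 (MUL): ISSUE — free A3,Mu0,Ld1,B0 rp3 wp3
slot 2 (ALU): ISSUE — free A2,Mu0,Ld1,B0 rp1 wp2
slot 3 (MUL): stall FU — free A2,Mu0,Ld1,B0 rp1 wp2
slot 4 (ALU): stall RD_PORT — free A2,Mu0,Ld1,B0 rp1 wp2
slot 5 (BR): stall FU — free A2,Mu0,Ld1,B0 rp1 wp2
slot 6 (ALU): stall RD_PORT — free A2,Mu0,Ld1,B0 rp1 wp2
slot 7 (MUL): stall FU — free A2,Mu0,Ld1,B0 rp1 wp2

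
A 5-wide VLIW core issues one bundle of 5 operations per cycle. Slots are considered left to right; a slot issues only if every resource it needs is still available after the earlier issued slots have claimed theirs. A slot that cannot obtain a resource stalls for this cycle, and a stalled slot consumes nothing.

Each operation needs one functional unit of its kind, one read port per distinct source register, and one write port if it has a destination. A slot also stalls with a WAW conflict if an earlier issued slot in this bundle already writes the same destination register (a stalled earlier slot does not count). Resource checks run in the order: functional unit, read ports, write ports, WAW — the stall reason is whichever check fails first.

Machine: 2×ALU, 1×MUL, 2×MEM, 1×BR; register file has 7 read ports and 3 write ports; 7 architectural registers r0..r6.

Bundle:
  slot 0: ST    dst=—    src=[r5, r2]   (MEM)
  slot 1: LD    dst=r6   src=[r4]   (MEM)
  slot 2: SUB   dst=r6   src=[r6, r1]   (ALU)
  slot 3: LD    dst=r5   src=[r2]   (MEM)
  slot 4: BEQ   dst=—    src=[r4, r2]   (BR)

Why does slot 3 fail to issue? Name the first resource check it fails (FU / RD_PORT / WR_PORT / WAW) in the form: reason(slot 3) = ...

reason(slot 3) = FU

(0) want 1×MEM +2rd +0wr — yes → AL2|MU1|ME1|BR1|rd5|wr3
(1) want 1×MEM +1rd +1wr — yes → AL2|MU1|ME0|BR1|rd4|wr2
(2) want 1×ALU +2rd +1wr — WAW → AL2|MU1|ME0|BR1|rd4|wr2
(3) want 1×MEM +1rd +1wr — FU → AL2|MU1|ME0|BR1|rd4|wr2
(4) want 1×BR +2rd +0wr — yes → AL2|MU1|ME0|BR0|rd2|wr2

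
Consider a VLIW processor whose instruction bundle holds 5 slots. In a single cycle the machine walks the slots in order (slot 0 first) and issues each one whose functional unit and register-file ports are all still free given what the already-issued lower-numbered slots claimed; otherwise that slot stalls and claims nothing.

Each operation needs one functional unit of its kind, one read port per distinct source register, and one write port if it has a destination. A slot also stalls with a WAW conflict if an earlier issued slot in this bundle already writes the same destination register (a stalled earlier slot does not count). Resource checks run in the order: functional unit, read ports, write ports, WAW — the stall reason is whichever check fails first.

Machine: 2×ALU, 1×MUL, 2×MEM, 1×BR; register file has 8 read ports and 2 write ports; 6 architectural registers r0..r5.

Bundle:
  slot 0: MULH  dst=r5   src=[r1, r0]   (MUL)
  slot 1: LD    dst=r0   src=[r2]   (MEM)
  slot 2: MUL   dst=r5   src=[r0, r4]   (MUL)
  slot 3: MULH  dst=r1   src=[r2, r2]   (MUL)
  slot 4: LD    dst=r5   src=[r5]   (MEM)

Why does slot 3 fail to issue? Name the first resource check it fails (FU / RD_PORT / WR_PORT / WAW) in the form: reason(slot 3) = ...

(0) want 1×MUL +2rd +1wr — yes → AL2|MU0|ME2|BR1|rd6|wr1
(1) want 1×MEM +1rd +1wr — yes → AL2|MU0|ME1|BR1|rd5|wr0
(2) want 1×MUL +2rd +1wr — FU → AL2|MU0|ME1|BR1|rd5|wr0
(3) want 1×MUL +1rd +1wr — FU → AL2|MU0|ME1|BR1|rd5|wr0
(4) want 1×MEM +1rd +1wr — WR_PORT → AL2|MU0|ME1|BR1|rd5|wr0

reason(slot 3) = FU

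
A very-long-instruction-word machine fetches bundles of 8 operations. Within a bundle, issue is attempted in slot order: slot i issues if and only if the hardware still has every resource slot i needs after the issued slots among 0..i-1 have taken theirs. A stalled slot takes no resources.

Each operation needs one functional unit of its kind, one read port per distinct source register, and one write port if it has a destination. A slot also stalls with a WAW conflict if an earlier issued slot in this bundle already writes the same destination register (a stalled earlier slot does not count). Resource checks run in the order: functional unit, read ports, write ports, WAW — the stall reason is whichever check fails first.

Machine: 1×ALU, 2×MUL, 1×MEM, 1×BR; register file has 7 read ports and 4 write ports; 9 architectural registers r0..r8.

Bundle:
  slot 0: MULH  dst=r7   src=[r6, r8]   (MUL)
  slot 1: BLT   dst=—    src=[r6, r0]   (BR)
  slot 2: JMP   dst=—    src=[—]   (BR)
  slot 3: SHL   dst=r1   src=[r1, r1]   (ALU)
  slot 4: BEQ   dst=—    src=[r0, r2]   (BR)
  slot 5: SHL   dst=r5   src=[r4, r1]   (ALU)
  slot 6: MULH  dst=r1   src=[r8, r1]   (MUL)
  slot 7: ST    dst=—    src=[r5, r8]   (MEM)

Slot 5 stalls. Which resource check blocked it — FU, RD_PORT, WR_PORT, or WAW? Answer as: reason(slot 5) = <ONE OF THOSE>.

reason(slot 5) = FU

(0) want 1×MUL +2rd +1wr — yes → AL1|MU1|ME1|BR1|rd5|wr3
(1) want 1×BR +2rd +0wr — yes → AL1|MU1|ME1|BR0|rd3|wr3
(2) want 1×BR +0rd +0wr — FU → AL1|MU1|ME1|BR0|rd3|wr3
(3) want 1×ALU +1rd +1wr — yes → AL0|MU1|ME1|BR0|rd2|wr2
(4) want 1×BR +2rd +0wr — FU → AL0|MU1|ME1|BR0|rd2|wr2
(5) want 1×ALU +2rd +1wr — FU → AL0|MU1|ME1|BR0|rd2|wr2
(6) want 1×MUL +2rd +1wr — WAW → AL0|MU1|ME1|BR0|rd2|wr2
(7) want 1×MEM +2rd +0wr — yes → AL0|MU1|ME0|BR0|rd0|wr2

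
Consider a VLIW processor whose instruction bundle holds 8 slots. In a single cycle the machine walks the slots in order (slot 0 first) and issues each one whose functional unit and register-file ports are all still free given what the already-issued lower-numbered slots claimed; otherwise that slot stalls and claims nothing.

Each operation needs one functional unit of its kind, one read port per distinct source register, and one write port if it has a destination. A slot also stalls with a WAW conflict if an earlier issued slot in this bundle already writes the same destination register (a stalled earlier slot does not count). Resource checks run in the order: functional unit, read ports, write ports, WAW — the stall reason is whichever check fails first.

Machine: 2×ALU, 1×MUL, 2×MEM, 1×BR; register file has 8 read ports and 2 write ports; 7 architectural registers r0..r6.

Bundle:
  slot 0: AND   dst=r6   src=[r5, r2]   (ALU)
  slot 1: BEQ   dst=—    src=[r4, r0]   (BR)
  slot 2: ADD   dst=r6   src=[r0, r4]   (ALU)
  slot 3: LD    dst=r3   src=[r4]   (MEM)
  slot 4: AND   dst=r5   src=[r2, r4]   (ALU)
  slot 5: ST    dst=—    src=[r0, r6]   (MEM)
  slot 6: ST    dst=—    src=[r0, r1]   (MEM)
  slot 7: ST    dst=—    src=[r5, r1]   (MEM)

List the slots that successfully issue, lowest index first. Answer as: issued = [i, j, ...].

  0. ALU→r6 ⇒ go  {1A/1Mu/2Ld/1B | 6r 1w}
  1. BR ⇒ go  {1A/1Mu/2Ld/0B | 4r 1w}
  2. ALU→r6 ⇒ no(WAW)  {1A/1Mu/2Ld/0B | 4r 1w}
  3. MEM→r3 ⇒ go  {1A/1Mu/1Ld/0B | 3r 0w}
  4. ALU→r5 ⇒ no(WR_PORT)  {1A/1Mu/1Ld/0B | 3r 0w}
  5. MEM ⇒ go  {1A/1Mu/0Ld/0B | 1r 0w}
  6. MEM ⇒ no(FU)  {1A/1Mu/0Ld/0B | 1r 0w}
  7. MEM ⇒ no(FU)  {1A/1Mu/0Ld/0B | 1r 0w}

issued = [0, 1, 3, 5]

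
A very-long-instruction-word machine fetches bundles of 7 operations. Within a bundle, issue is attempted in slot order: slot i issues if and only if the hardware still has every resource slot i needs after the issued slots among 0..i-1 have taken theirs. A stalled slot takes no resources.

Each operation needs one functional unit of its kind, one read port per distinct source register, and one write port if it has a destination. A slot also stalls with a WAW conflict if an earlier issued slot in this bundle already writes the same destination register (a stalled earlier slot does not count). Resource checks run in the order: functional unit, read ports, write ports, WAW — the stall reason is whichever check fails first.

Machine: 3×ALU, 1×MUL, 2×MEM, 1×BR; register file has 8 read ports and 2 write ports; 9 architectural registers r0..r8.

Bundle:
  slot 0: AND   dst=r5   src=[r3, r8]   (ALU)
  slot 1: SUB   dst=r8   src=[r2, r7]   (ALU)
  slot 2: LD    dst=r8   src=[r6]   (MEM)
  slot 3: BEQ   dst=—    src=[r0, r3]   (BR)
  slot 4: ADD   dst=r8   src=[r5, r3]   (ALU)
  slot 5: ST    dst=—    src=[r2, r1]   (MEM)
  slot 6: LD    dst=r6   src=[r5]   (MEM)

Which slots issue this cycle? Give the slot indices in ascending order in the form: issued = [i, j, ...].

#0 ALU src=r3,r8 dispatched  <A:2 Mu:1 Ld:2 B:1 rd:6 wr:1>
#1 ALU src=r2,r7 dispatched  <A:1 Mu:1 Ld:2 B:1 rd:4 wr:0>
#2 MEM src=r6 held:WR_PORT  <A:1 Mu:1 Ld:2 B:1 rd:4 wr:0>
#3 BR src=r0,r3 dispatched  <A:1 Mu:1 Ld:2 B:0 rd:2 wr:0>
#4 ALU src=r5,r3 held:WR_PORT  <A:1 Mu:1 Ld:2 B:0 rd:2 wr:0>
#5 MEM src=r2,r1 dispatched  <A:1 Mu:1 Ld:1 B:0 rd:0 wr:0>
#6 MEM src=r5 held:RD_PORT  <A:1 Mu:1 Ld:1 B:0 rd:0 wr:0>

issued = [0, 1, 3, 5]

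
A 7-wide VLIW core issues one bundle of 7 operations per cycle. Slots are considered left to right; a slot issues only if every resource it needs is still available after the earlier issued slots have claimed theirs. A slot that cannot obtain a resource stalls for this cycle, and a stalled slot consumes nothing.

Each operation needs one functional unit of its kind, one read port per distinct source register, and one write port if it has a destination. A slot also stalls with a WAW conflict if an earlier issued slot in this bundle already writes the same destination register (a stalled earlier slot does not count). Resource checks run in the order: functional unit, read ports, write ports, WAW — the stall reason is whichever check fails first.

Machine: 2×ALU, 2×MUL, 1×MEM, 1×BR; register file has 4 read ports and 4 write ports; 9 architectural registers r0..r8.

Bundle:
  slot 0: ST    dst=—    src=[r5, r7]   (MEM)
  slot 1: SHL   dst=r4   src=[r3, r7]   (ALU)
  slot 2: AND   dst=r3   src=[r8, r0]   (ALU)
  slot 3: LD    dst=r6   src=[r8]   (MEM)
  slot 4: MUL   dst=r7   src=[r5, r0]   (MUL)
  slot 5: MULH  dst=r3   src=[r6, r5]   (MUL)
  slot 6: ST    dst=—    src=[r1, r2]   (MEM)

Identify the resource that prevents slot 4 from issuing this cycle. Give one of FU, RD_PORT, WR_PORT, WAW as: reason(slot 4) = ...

#0 MEM src=r5,r7 dispatched  <A:2 Mu:2 Ld:0 B:1 rd:2 wr:4>
#1 ALU src=r3,r7 dispatched  <A:1 Mu:2 Ld:0 B:1 rd:0 wr:3>
#2 ALU src=r8,r0 held:RD_PORT  <A:1 Mu:2 Ld:0 B:1 rd:0 wr:3>
#3 MEM src=r8 held:FU  <A:1 Mu:2 Ld:0 B:1 rd:0 wr:3>
#4 MUL src=r5,r0 held:RD_PORT  <A:1 Mu:2 Ld:0 B:1 rd:0 wr:3>
#5 MUL src=r6,r5 held:RD_PORT  <A:1 Mu:2 Ld:0 B:1 rd:0 wr:3>
#6 MEM src=r1,r2 held:FU  <A:1 Mu:2 Ld:0 B:1 rd:0 wr:3>

reason(slot 4) = RD_PORT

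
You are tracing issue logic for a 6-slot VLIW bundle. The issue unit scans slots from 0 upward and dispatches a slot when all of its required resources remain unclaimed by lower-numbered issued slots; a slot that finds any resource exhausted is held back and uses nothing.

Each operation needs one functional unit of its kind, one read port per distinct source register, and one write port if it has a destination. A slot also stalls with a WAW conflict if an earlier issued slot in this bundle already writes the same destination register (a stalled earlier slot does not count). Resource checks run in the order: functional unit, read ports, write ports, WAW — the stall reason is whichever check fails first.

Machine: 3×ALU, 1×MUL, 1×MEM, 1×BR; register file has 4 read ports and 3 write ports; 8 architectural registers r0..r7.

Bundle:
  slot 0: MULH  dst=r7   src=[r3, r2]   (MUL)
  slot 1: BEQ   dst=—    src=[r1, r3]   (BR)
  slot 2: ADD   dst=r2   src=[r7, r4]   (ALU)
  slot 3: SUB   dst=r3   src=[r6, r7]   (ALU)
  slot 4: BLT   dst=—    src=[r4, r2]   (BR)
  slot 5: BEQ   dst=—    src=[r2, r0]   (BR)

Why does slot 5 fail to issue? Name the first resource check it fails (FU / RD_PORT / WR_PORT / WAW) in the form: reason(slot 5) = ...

reason(slot 5) = FU

  0. MUL→r7 ⇒ go  {3A/0Mu/1Ld/1B | 2r 2w}
  1. BR ⇒ go  {3A/0Mu/1Ld/0B | 0r 2w}
  2. ALU→r2 ⇒ no(RD_PORT)  {3A/0Mu/1Ld/0B | 0r 2w}
  3. ALU→r3 ⇒ no(RD_PORT)  {3A/0Mu/1Ld/0B | 0r 2w}
  4. BR ⇒ no(FU)  {3A/0Mu/1Ld/0B | 0r 2w}
  5. BR ⇒ no(FU)  {3A/0Mu/1Ld/0B | 0r 2w}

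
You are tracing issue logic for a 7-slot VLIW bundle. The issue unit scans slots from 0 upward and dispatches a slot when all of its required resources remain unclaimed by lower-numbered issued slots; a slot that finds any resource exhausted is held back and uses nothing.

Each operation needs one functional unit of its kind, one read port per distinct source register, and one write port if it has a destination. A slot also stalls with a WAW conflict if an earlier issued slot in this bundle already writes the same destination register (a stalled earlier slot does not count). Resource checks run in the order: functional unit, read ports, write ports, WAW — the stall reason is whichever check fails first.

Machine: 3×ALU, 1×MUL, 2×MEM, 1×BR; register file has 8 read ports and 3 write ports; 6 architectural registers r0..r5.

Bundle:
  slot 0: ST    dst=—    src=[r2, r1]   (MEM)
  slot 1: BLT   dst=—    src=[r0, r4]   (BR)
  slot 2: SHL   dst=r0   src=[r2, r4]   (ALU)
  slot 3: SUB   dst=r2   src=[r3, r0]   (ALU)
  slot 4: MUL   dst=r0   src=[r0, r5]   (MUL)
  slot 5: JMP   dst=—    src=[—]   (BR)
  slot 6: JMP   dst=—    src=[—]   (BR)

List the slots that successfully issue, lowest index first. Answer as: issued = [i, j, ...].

  0. MEM ⇒ go  {3A/1Mu/1Ld/1B | 6r 3w}
  1. BR ⇒ go  {3A/1Mu/1Ld/0B | 4r 3w}
  2. ALU→r0 ⇒ go  {2A/1Mu/1Ld/0B | 2r 2w}
  3. ALU→r2 ⇒ go  {1A/1Mu/1Ld/0B | 0r 1w}
  4. MUL→r0 ⇒ no(RD_PORT)  {1A/1Mu/1Ld/0B | 0r 1w}
  5. BR ⇒ no(FU)  {1A/1Mu/1Ld/0B | 0r 1w}
  6. BR ⇒ no(FU)  {1A/1Mu/1Ld/0B | 0r 1w}

issued = [0, 1, 2, 3]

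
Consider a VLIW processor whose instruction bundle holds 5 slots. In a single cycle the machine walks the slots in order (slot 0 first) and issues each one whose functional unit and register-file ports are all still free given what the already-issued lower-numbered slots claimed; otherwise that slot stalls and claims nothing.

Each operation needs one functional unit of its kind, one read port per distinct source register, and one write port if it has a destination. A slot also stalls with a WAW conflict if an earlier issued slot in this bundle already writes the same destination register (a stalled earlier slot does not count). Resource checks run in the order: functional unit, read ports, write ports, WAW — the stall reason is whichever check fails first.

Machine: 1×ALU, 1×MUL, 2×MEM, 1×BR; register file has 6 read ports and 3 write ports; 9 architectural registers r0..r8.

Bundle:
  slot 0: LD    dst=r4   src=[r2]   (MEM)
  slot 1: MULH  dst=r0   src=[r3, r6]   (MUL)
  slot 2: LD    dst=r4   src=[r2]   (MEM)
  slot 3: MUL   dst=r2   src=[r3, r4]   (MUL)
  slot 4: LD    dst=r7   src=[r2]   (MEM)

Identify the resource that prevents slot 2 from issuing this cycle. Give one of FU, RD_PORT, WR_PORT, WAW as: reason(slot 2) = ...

(0) want 1×MEM +1rd +1wr — yes → AL1|MU1|ME1|BR1|rd5|wr2
(1) want 1×MUL +2rd +1wr — yes → AL1|MU0|ME1|BR1|rd3|wr1
(2) want 1×MEM +1rd +1wr — WAW → AL1|MU0|ME1|BR1|rd3|wr1
(3) want 1×MUL +2rd +1wr — FU → AL1|MU0|ME1|BR1|rd3|wr1
(4) want 1×MEM +1rd +1wr — yes → AL1|MU0|ME0|BR1|rd2|wr0

reason(slot 2) = WAW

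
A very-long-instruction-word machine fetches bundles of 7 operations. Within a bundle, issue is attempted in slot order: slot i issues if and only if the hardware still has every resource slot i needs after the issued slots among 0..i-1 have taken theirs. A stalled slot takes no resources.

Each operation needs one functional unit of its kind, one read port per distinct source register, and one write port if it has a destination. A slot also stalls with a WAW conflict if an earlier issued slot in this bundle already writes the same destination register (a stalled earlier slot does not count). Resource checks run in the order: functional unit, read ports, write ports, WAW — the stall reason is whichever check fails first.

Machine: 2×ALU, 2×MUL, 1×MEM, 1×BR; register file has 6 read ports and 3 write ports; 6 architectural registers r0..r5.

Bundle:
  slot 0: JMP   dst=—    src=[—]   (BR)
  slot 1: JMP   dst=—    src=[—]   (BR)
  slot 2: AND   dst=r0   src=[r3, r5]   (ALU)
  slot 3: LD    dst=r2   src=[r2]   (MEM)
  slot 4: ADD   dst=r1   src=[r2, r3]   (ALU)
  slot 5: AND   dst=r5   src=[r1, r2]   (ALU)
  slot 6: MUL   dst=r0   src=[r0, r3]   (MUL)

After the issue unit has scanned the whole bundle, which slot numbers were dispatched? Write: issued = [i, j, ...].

issued = [0, 2, 3, 4]

(0) want 1×BR +0rd +0wr — yes → AL2|MU2|ME1|BR0|rd6|wr3
(1) want 1×BR +0rd +0wr — FU → AL2|MU2|ME1|BR0|rd6|wr3
(2) want 1×ALU +2rd +1wr — yes → AL1|MU2|ME1|BR0|rd4|wr2
(3) want 1×MEM +1rd +1wr — yes → AL1|MU2|ME0|BR0|rd3|wr1
(4) want 1×ALU +2rd +1wr — yes → AL0|MU2|ME0|BR0|rd1|wr0
(5) want 1×ALU +2rd +1wr — FU → AL0|MU2|ME0|BR0|rd1|wr0
(6) want 1×MUL +2rd +1wr — RD_PORT → AL0|MU2|ME0|BR0|rd1|wr0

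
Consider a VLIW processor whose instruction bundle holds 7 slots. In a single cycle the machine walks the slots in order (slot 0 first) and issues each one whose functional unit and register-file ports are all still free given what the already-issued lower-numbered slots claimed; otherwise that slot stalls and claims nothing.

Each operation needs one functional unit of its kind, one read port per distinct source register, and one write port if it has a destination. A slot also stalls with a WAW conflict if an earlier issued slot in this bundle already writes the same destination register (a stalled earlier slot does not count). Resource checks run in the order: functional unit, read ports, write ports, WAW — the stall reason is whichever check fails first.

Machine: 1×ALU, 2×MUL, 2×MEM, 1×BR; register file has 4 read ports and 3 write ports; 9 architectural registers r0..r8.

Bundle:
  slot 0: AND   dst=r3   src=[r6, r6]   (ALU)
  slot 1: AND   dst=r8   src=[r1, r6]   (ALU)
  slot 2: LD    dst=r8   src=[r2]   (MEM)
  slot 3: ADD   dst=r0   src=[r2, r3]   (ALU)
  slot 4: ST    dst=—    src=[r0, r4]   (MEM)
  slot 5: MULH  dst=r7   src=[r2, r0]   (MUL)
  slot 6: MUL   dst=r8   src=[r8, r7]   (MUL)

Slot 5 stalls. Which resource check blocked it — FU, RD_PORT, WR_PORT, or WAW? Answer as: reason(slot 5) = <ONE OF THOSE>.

#0 ALU src=r6,r6 dispatched  <A:0 Mu:2 Ld:2 B:1 rd:3 wr:2>
#1 ALU src=r1,r6 held:FU  <A:0 Mu:2 Ld:2 B:1 rd:3 wr:2>
#2 MEM src=r2 dispatched  <A:0 Mu:2 Ld:1 B:1 rd:2 wr:1>
#3 ALU src=r2,r3 held:FU  <A:0 Mu:2 Ld:1 B:1 rd:2 wr:1>
#4 MEM src=r0,r4 dispatched  <A:0 Mu:2 Ld:0 B:1 rd:0 wr:1>
#5 MUL src=r2,r0 held:RD_PORT  <A:0 Mu:2 Ld:0 B:1 rd:0 wr:1>
#6 MUL src=r8,r7 held:RD_PORT  <A:0 Mu:2 Ld:0 B:1 rd:0 wr:1>

reason(slot 5) = RD_PORT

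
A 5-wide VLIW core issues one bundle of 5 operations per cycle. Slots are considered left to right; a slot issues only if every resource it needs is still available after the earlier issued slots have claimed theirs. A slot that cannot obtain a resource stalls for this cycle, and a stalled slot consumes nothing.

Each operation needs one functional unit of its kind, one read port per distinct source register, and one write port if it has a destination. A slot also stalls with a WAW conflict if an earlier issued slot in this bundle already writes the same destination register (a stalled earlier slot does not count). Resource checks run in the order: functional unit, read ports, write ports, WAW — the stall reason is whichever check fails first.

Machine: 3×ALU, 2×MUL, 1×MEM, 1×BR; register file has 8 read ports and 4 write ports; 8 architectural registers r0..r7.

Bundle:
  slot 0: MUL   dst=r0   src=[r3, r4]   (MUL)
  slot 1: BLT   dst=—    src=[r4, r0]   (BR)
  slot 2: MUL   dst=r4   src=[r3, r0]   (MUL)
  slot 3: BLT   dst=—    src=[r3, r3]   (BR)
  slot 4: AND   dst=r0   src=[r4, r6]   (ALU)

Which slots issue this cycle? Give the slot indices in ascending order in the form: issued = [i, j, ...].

issued = [0, 1, 2]

slot 0 (MUL): ISSUE — free A3,Mu1,Ld1,B1 rp6 wp3
slot 1 (BR): ISSUE — free A3,Mu1,Ld1,B0 rp4 wp3
slot 2 (MUL): ISSUE — free A3,Mu0,Ld1,B0 rp2 wp2
slot 3 (BR): stall FU — free A3,Mu0,Ld1,B0 rp2 wp2
slot 4 (ALU): stall WAW — free A3,Mu0,Ld1,B0 rp2 wp2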